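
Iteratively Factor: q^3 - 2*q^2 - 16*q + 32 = (q - 2)*(q^2 - 16) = (q - 2)*(q + 4)*(q - 4)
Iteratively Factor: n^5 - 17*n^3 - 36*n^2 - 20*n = (n + 1)*(n^4 - n^3 - 16*n^2 - 20*n) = (n - 5)*(n + 1)*(n^3 + 4*n^2 + 4*n) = (n - 5)*(n + 1)*(n + 2)*(n^2 + 2*n) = n*(n - 5)*(n + 1)*(n + 2)*(n + 2)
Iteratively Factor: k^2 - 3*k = (k - 3)*(k)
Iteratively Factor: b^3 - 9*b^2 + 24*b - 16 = (b - 1)*(b^2 - 8*b + 16) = (b - 4)*(b - 1)*(b - 4)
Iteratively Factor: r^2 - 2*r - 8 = (r + 2)*(r - 4)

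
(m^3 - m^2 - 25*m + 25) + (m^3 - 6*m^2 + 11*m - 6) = 2*m^3 - 7*m^2 - 14*m + 19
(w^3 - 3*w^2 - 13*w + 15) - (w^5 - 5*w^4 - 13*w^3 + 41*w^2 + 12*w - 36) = -w^5 + 5*w^4 + 14*w^3 - 44*w^2 - 25*w + 51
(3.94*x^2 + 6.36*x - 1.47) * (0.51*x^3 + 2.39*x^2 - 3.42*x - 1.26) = 2.0094*x^5 + 12.6602*x^4 + 0.975900000000001*x^3 - 30.2289*x^2 - 2.9862*x + 1.8522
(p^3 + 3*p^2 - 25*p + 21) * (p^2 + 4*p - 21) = p^5 + 7*p^4 - 34*p^3 - 142*p^2 + 609*p - 441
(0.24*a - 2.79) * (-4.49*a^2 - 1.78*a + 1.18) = -1.0776*a^3 + 12.0999*a^2 + 5.2494*a - 3.2922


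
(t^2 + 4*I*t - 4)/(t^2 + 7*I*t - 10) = (t + 2*I)/(t + 5*I)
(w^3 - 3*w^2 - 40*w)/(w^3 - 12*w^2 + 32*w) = (w + 5)/(w - 4)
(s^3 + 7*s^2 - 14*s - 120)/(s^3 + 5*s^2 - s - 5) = (s^2 + 2*s - 24)/(s^2 - 1)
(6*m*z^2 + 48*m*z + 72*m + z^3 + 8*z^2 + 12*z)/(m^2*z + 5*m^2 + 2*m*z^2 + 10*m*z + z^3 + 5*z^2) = (6*m*z^2 + 48*m*z + 72*m + z^3 + 8*z^2 + 12*z)/(m^2*z + 5*m^2 + 2*m*z^2 + 10*m*z + z^3 + 5*z^2)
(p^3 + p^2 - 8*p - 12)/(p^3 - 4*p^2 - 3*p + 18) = (p + 2)/(p - 3)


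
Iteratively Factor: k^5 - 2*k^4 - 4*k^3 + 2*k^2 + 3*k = (k - 1)*(k^4 - k^3 - 5*k^2 - 3*k) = (k - 1)*(k + 1)*(k^3 - 2*k^2 - 3*k) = (k - 3)*(k - 1)*(k + 1)*(k^2 + k) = (k - 3)*(k - 1)*(k + 1)^2*(k)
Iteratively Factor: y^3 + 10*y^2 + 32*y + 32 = (y + 4)*(y^2 + 6*y + 8) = (y + 2)*(y + 4)*(y + 4)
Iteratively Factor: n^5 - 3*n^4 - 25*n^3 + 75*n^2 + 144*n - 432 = (n - 3)*(n^4 - 25*n^2 + 144) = (n - 3)*(n + 3)*(n^3 - 3*n^2 - 16*n + 48) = (n - 3)^2*(n + 3)*(n^2 - 16) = (n - 4)*(n - 3)^2*(n + 3)*(n + 4)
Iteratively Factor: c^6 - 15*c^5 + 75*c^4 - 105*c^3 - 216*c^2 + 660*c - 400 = (c - 1)*(c^5 - 14*c^4 + 61*c^3 - 44*c^2 - 260*c + 400) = (c - 5)*(c - 1)*(c^4 - 9*c^3 + 16*c^2 + 36*c - 80) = (c - 5)*(c - 2)*(c - 1)*(c^3 - 7*c^2 + 2*c + 40) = (c - 5)^2*(c - 2)*(c - 1)*(c^2 - 2*c - 8) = (c - 5)^2*(c - 2)*(c - 1)*(c + 2)*(c - 4)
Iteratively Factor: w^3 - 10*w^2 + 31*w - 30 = (w - 2)*(w^2 - 8*w + 15) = (w - 5)*(w - 2)*(w - 3)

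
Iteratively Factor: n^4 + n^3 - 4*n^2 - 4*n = (n + 1)*(n^3 - 4*n) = (n - 2)*(n + 1)*(n^2 + 2*n) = (n - 2)*(n + 1)*(n + 2)*(n)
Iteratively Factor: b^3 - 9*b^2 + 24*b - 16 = (b - 4)*(b^2 - 5*b + 4) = (b - 4)*(b - 1)*(b - 4)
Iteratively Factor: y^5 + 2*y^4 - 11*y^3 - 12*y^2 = (y + 1)*(y^4 + y^3 - 12*y^2) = (y - 3)*(y + 1)*(y^3 + 4*y^2) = (y - 3)*(y + 1)*(y + 4)*(y^2) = y*(y - 3)*(y + 1)*(y + 4)*(y)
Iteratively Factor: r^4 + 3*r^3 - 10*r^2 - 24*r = (r + 4)*(r^3 - r^2 - 6*r) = (r - 3)*(r + 4)*(r^2 + 2*r) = (r - 3)*(r + 2)*(r + 4)*(r)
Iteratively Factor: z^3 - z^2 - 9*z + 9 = (z - 1)*(z^2 - 9) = (z - 3)*(z - 1)*(z + 3)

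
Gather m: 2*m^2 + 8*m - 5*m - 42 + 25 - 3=2*m^2 + 3*m - 20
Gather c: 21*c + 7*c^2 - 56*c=7*c^2 - 35*c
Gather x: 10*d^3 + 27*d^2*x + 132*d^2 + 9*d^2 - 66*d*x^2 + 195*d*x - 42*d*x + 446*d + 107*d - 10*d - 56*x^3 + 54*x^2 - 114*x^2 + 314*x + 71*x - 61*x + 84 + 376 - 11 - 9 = 10*d^3 + 141*d^2 + 543*d - 56*x^3 + x^2*(-66*d - 60) + x*(27*d^2 + 153*d + 324) + 440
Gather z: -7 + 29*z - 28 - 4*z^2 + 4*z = -4*z^2 + 33*z - 35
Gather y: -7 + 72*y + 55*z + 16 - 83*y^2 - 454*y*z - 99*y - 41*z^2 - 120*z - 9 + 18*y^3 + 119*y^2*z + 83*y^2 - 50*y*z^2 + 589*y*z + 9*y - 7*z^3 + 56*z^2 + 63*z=18*y^3 + 119*y^2*z + y*(-50*z^2 + 135*z - 18) - 7*z^3 + 15*z^2 - 2*z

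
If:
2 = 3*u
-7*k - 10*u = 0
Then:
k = -20/21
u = 2/3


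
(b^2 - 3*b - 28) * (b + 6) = b^3 + 3*b^2 - 46*b - 168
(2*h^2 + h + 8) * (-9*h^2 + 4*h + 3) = -18*h^4 - h^3 - 62*h^2 + 35*h + 24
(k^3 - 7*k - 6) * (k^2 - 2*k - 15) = k^5 - 2*k^4 - 22*k^3 + 8*k^2 + 117*k + 90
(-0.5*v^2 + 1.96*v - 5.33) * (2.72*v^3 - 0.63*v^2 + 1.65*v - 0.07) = -1.36*v^5 + 5.6462*v^4 - 16.5574*v^3 + 6.6269*v^2 - 8.9317*v + 0.3731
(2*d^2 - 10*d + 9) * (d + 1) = 2*d^3 - 8*d^2 - d + 9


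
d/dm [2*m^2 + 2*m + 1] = 4*m + 2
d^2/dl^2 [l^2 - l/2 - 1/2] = 2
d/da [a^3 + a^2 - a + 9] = 3*a^2 + 2*a - 1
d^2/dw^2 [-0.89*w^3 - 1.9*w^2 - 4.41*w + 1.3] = -5.34*w - 3.8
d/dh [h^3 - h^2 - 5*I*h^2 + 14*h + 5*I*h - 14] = 3*h^2 - 2*h - 10*I*h + 14 + 5*I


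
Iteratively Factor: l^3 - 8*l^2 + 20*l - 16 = (l - 2)*(l^2 - 6*l + 8) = (l - 4)*(l - 2)*(l - 2)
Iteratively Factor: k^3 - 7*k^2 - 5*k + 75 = (k + 3)*(k^2 - 10*k + 25) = (k - 5)*(k + 3)*(k - 5)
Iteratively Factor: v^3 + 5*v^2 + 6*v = (v + 2)*(v^2 + 3*v) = (v + 2)*(v + 3)*(v)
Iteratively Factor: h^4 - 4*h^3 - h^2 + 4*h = (h - 1)*(h^3 - 3*h^2 - 4*h) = h*(h - 1)*(h^2 - 3*h - 4) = h*(h - 4)*(h - 1)*(h + 1)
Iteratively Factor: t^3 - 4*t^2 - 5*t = (t - 5)*(t^2 + t) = t*(t - 5)*(t + 1)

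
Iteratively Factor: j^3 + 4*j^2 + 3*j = (j)*(j^2 + 4*j + 3) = j*(j + 3)*(j + 1)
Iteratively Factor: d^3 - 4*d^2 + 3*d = (d - 1)*(d^2 - 3*d) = (d - 3)*(d - 1)*(d)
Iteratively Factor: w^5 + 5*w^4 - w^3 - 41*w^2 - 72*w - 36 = (w + 3)*(w^4 + 2*w^3 - 7*w^2 - 20*w - 12) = (w - 3)*(w + 3)*(w^3 + 5*w^2 + 8*w + 4) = (w - 3)*(w + 1)*(w + 3)*(w^2 + 4*w + 4) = (w - 3)*(w + 1)*(w + 2)*(w + 3)*(w + 2)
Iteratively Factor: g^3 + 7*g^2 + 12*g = (g + 4)*(g^2 + 3*g) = g*(g + 4)*(g + 3)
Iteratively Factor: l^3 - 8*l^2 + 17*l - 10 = (l - 5)*(l^2 - 3*l + 2) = (l - 5)*(l - 1)*(l - 2)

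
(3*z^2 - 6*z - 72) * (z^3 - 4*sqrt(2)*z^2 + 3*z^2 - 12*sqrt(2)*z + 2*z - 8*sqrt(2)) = 3*z^5 - 12*sqrt(2)*z^4 + 3*z^4 - 84*z^3 - 12*sqrt(2)*z^3 - 228*z^2 + 336*sqrt(2)*z^2 - 144*z + 912*sqrt(2)*z + 576*sqrt(2)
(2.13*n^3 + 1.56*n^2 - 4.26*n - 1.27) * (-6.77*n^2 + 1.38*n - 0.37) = -14.4201*n^5 - 7.6218*n^4 + 30.2049*n^3 + 2.1419*n^2 - 0.1764*n + 0.4699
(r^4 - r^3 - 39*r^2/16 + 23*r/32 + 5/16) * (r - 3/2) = r^5 - 5*r^4/2 - 15*r^3/16 + 35*r^2/8 - 49*r/64 - 15/32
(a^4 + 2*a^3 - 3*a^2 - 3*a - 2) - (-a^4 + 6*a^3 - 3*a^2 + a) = 2*a^4 - 4*a^3 - 4*a - 2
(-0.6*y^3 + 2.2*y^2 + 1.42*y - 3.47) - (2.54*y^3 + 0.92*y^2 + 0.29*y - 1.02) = -3.14*y^3 + 1.28*y^2 + 1.13*y - 2.45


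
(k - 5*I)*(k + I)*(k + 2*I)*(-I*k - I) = -I*k^4 - 2*k^3 - I*k^3 - 2*k^2 - 13*I*k^2 + 10*k - 13*I*k + 10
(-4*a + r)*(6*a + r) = -24*a^2 + 2*a*r + r^2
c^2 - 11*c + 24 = (c - 8)*(c - 3)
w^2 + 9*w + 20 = (w + 4)*(w + 5)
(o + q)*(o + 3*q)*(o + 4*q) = o^3 + 8*o^2*q + 19*o*q^2 + 12*q^3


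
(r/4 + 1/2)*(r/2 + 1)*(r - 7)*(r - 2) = r^4/8 - 5*r^3/8 - 9*r^2/4 + 5*r/2 + 7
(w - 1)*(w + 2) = w^2 + w - 2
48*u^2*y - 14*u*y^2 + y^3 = y*(-8*u + y)*(-6*u + y)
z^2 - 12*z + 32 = (z - 8)*(z - 4)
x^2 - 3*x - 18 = (x - 6)*(x + 3)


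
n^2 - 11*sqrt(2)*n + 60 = (n - 6*sqrt(2))*(n - 5*sqrt(2))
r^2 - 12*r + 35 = (r - 7)*(r - 5)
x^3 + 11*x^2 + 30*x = x*(x + 5)*(x + 6)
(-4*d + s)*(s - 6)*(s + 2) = -4*d*s^2 + 16*d*s + 48*d + s^3 - 4*s^2 - 12*s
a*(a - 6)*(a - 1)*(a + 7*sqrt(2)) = a^4 - 7*a^3 + 7*sqrt(2)*a^3 - 49*sqrt(2)*a^2 + 6*a^2 + 42*sqrt(2)*a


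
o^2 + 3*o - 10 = (o - 2)*(o + 5)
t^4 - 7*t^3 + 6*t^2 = t^2*(t - 6)*(t - 1)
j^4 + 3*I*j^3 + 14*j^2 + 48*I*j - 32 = (j - 4*I)*(j + I)*(j + 2*I)*(j + 4*I)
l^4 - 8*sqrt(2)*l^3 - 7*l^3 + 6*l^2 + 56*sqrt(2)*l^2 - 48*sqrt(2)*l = l*(l - 6)*(l - 1)*(l - 8*sqrt(2))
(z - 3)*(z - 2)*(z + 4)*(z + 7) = z^4 + 6*z^3 - 21*z^2 - 74*z + 168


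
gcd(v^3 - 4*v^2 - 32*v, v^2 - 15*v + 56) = v - 8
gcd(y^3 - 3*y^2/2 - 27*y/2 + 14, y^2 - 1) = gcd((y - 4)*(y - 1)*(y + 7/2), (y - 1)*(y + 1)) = y - 1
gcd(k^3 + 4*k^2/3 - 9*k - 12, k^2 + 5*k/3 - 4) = k + 3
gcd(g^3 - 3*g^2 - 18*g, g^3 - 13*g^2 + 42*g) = g^2 - 6*g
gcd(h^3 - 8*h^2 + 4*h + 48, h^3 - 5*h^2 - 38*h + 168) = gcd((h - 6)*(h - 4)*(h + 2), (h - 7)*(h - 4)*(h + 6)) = h - 4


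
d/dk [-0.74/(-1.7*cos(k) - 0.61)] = 1.258*sin(k)/(1.7*cos(k) + 0.61)^2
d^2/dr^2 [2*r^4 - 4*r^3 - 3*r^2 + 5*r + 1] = 24*r^2 - 24*r - 6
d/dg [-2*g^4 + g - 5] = 1 - 8*g^3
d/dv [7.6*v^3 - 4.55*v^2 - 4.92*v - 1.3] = 22.8*v^2 - 9.1*v - 4.92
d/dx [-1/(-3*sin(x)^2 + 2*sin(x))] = 2*(-3/tan(x) + cos(x)/sin(x)^2)/(3*sin(x) - 2)^2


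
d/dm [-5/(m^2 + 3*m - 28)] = 5*(2*m + 3)/(m^2 + 3*m - 28)^2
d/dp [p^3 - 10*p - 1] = 3*p^2 - 10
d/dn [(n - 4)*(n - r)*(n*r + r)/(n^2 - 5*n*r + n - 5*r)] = r*(n^2 - 10*n*r + 5*r^2 + 16*r)/(n^2 - 10*n*r + 25*r^2)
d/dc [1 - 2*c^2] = -4*c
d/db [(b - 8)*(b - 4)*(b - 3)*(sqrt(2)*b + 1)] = 4*sqrt(2)*b^3 - 45*sqrt(2)*b^2 + 3*b^2 - 30*b + 136*sqrt(2)*b - 96*sqrt(2) + 68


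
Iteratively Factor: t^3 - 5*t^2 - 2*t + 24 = (t - 3)*(t^2 - 2*t - 8) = (t - 4)*(t - 3)*(t + 2)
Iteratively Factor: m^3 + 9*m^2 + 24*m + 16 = (m + 1)*(m^2 + 8*m + 16) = (m + 1)*(m + 4)*(m + 4)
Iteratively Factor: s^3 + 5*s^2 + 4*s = (s)*(s^2 + 5*s + 4) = s*(s + 1)*(s + 4)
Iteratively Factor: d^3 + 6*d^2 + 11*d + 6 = (d + 2)*(d^2 + 4*d + 3) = (d + 1)*(d + 2)*(d + 3)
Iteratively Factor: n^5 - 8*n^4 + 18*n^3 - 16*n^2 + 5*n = (n - 1)*(n^4 - 7*n^3 + 11*n^2 - 5*n) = (n - 1)^2*(n^3 - 6*n^2 + 5*n) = (n - 5)*(n - 1)^2*(n^2 - n) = (n - 5)*(n - 1)^3*(n)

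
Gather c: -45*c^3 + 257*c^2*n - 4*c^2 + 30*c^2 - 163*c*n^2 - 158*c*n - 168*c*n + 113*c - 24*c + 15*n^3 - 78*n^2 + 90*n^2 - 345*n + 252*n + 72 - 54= -45*c^3 + c^2*(257*n + 26) + c*(-163*n^2 - 326*n + 89) + 15*n^3 + 12*n^2 - 93*n + 18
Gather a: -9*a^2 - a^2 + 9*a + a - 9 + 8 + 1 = -10*a^2 + 10*a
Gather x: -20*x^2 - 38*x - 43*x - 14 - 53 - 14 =-20*x^2 - 81*x - 81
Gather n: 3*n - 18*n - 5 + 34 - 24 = 5 - 15*n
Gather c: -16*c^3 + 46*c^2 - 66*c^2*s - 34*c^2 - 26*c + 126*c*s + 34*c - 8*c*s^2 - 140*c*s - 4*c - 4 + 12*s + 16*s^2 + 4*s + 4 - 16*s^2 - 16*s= -16*c^3 + c^2*(12 - 66*s) + c*(-8*s^2 - 14*s + 4)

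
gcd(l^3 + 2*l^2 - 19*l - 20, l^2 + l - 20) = l^2 + l - 20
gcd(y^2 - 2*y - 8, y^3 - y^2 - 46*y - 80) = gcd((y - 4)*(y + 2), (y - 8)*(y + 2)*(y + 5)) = y + 2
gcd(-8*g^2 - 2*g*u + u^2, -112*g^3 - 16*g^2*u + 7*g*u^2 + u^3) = -4*g + u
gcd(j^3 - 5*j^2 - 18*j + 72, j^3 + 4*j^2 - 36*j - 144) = j^2 - 2*j - 24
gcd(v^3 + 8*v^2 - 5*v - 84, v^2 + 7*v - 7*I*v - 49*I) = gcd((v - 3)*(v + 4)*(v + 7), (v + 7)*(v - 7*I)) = v + 7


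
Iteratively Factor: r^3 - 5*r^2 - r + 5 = (r - 1)*(r^2 - 4*r - 5) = (r - 1)*(r + 1)*(r - 5)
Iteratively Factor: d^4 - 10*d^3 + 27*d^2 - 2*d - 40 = (d - 5)*(d^3 - 5*d^2 + 2*d + 8) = (d - 5)*(d - 2)*(d^2 - 3*d - 4) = (d - 5)*(d - 4)*(d - 2)*(d + 1)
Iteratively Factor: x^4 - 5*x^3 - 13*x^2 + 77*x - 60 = (x - 5)*(x^3 - 13*x + 12) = (x - 5)*(x - 3)*(x^2 + 3*x - 4) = (x - 5)*(x - 3)*(x + 4)*(x - 1)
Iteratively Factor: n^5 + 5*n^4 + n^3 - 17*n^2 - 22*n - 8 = (n + 4)*(n^4 + n^3 - 3*n^2 - 5*n - 2) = (n + 1)*(n + 4)*(n^3 - 3*n - 2) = (n + 1)^2*(n + 4)*(n^2 - n - 2) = (n - 2)*(n + 1)^2*(n + 4)*(n + 1)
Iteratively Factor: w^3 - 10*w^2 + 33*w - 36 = (w - 3)*(w^2 - 7*w + 12) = (w - 3)^2*(w - 4)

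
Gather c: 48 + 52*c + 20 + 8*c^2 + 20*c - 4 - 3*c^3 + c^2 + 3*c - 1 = -3*c^3 + 9*c^2 + 75*c + 63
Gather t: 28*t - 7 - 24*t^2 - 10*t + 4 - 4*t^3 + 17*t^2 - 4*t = -4*t^3 - 7*t^2 + 14*t - 3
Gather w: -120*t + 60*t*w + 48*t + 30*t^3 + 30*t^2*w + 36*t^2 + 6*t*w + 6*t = 30*t^3 + 36*t^2 - 66*t + w*(30*t^2 + 66*t)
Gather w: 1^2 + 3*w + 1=3*w + 2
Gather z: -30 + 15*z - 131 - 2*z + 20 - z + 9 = 12*z - 132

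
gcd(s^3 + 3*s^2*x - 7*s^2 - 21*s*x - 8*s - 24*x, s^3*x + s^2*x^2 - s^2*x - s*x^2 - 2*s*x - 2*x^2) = s + 1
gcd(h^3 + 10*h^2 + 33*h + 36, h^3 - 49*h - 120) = h + 3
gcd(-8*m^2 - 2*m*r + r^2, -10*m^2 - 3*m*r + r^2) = 2*m + r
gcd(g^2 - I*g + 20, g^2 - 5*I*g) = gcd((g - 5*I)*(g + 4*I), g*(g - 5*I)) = g - 5*I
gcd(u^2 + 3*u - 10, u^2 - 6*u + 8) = u - 2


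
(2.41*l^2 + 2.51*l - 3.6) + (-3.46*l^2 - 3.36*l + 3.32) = -1.05*l^2 - 0.85*l - 0.28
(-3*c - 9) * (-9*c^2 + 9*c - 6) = 27*c^3 + 54*c^2 - 63*c + 54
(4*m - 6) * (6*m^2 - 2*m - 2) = 24*m^3 - 44*m^2 + 4*m + 12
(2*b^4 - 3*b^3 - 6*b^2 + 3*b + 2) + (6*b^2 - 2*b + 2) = 2*b^4 - 3*b^3 + b + 4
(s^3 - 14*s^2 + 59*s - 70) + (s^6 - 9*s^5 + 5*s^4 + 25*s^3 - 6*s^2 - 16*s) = s^6 - 9*s^5 + 5*s^4 + 26*s^3 - 20*s^2 + 43*s - 70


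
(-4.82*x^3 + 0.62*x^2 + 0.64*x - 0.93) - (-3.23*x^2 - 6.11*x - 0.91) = -4.82*x^3 + 3.85*x^2 + 6.75*x - 0.02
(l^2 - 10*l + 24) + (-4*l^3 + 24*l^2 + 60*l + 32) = -4*l^3 + 25*l^2 + 50*l + 56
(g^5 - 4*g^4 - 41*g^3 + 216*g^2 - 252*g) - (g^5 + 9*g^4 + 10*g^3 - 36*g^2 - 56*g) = -13*g^4 - 51*g^3 + 252*g^2 - 196*g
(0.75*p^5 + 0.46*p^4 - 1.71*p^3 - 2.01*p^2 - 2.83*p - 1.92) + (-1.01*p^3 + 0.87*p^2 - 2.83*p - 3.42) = 0.75*p^5 + 0.46*p^4 - 2.72*p^3 - 1.14*p^2 - 5.66*p - 5.34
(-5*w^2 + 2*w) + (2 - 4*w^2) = -9*w^2 + 2*w + 2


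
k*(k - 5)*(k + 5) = k^3 - 25*k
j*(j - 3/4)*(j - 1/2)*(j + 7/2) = j^4 + 9*j^3/4 - 4*j^2 + 21*j/16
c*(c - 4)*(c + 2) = c^3 - 2*c^2 - 8*c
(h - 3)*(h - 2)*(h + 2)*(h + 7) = h^4 + 4*h^3 - 25*h^2 - 16*h + 84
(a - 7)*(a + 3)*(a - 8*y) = a^3 - 8*a^2*y - 4*a^2 + 32*a*y - 21*a + 168*y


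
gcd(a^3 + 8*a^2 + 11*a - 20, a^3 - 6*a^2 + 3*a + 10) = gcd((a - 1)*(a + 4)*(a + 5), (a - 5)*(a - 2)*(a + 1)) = 1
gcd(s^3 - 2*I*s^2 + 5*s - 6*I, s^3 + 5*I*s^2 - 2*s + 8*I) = s^2 + I*s + 2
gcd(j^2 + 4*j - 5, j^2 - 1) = j - 1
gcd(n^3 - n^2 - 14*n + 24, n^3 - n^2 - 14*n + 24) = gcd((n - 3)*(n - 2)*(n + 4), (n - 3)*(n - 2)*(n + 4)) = n^3 - n^2 - 14*n + 24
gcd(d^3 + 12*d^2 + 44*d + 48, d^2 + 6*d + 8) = d^2 + 6*d + 8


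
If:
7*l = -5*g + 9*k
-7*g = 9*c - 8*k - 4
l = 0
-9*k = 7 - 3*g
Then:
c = 233/162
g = -7/2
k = -35/18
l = 0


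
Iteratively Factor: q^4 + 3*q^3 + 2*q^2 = (q)*(q^3 + 3*q^2 + 2*q) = q*(q + 1)*(q^2 + 2*q) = q*(q + 1)*(q + 2)*(q)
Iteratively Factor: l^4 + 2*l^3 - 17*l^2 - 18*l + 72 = (l - 3)*(l^3 + 5*l^2 - 2*l - 24) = (l - 3)*(l + 4)*(l^2 + l - 6) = (l - 3)*(l + 3)*(l + 4)*(l - 2)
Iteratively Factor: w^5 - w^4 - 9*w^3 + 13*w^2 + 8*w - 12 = (w + 3)*(w^4 - 4*w^3 + 3*w^2 + 4*w - 4) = (w + 1)*(w + 3)*(w^3 - 5*w^2 + 8*w - 4) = (w - 1)*(w + 1)*(w + 3)*(w^2 - 4*w + 4) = (w - 2)*(w - 1)*(w + 1)*(w + 3)*(w - 2)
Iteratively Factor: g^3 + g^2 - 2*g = (g - 1)*(g^2 + 2*g) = g*(g - 1)*(g + 2)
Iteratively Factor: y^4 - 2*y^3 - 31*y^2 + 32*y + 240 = (y - 4)*(y^3 + 2*y^2 - 23*y - 60) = (y - 5)*(y - 4)*(y^2 + 7*y + 12) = (y - 5)*(y - 4)*(y + 4)*(y + 3)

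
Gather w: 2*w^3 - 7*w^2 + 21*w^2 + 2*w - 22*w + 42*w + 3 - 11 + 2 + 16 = 2*w^3 + 14*w^2 + 22*w + 10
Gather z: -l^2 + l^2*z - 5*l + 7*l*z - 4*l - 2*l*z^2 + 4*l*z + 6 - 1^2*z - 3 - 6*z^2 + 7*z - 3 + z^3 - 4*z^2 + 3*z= -l^2 - 9*l + z^3 + z^2*(-2*l - 10) + z*(l^2 + 11*l + 9)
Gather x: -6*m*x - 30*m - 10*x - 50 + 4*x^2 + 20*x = -30*m + 4*x^2 + x*(10 - 6*m) - 50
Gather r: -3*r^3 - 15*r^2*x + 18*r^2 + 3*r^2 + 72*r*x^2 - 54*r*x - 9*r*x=-3*r^3 + r^2*(21 - 15*x) + r*(72*x^2 - 63*x)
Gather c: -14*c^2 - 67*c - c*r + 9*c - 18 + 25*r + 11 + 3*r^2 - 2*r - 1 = -14*c^2 + c*(-r - 58) + 3*r^2 + 23*r - 8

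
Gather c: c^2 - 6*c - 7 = c^2 - 6*c - 7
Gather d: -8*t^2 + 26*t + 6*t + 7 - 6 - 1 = -8*t^2 + 32*t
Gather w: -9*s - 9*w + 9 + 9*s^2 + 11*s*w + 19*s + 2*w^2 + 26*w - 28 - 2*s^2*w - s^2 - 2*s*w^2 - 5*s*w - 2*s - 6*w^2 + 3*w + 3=8*s^2 + 8*s + w^2*(-2*s - 4) + w*(-2*s^2 + 6*s + 20) - 16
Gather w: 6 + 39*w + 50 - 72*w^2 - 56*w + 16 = -72*w^2 - 17*w + 72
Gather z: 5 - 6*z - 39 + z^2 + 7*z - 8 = z^2 + z - 42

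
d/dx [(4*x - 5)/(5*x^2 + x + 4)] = (20*x^2 + 4*x - (4*x - 5)*(10*x + 1) + 16)/(5*x^2 + x + 4)^2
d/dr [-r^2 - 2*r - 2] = -2*r - 2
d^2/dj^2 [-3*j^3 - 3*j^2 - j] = -18*j - 6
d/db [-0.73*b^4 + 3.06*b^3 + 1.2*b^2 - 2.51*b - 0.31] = -2.92*b^3 + 9.18*b^2 + 2.4*b - 2.51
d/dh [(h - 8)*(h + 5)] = 2*h - 3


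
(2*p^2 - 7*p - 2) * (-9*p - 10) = -18*p^3 + 43*p^2 + 88*p + 20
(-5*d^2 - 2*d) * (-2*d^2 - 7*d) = 10*d^4 + 39*d^3 + 14*d^2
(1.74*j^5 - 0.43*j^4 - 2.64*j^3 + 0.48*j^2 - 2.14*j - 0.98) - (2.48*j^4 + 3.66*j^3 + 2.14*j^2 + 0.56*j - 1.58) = 1.74*j^5 - 2.91*j^4 - 6.3*j^3 - 1.66*j^2 - 2.7*j + 0.6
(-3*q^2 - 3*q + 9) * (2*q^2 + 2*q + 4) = -6*q^4 - 12*q^3 + 6*q + 36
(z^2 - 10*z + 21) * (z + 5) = z^3 - 5*z^2 - 29*z + 105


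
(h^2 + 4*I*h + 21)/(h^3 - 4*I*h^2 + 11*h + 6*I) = (h^2 + 4*I*h + 21)/(h^3 - 4*I*h^2 + 11*h + 6*I)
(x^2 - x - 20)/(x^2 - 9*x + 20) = (x + 4)/(x - 4)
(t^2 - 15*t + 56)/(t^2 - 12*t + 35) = (t - 8)/(t - 5)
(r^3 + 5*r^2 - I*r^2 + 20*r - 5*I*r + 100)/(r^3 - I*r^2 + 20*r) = (r + 5)/r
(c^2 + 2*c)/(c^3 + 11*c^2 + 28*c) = (c + 2)/(c^2 + 11*c + 28)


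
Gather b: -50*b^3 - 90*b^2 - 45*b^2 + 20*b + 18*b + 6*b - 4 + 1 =-50*b^3 - 135*b^2 + 44*b - 3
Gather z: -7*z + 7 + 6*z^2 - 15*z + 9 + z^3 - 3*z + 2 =z^3 + 6*z^2 - 25*z + 18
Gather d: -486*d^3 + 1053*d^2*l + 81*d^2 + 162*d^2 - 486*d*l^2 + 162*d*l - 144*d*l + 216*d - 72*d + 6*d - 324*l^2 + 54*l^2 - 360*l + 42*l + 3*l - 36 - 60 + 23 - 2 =-486*d^3 + d^2*(1053*l + 243) + d*(-486*l^2 + 18*l + 150) - 270*l^2 - 315*l - 75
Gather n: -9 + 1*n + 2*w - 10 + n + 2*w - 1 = 2*n + 4*w - 20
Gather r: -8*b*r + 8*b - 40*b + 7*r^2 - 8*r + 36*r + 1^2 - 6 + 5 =-32*b + 7*r^2 + r*(28 - 8*b)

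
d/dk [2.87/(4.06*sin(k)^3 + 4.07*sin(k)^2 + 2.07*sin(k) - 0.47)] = (-23.3618*sin(k) + 17.4783*cos(2*k) - 23.4192)*cos(k)/(4.06*sin(k)^3 + 4.07*sin(k)^2 + 2.07*sin(k) - 0.47)^2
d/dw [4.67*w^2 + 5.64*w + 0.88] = 9.34*w + 5.64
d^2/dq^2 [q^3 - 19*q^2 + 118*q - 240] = 6*q - 38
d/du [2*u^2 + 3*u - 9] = 4*u + 3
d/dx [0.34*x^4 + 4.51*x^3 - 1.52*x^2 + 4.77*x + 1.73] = 1.36*x^3 + 13.53*x^2 - 3.04*x + 4.77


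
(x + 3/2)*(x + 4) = x^2 + 11*x/2 + 6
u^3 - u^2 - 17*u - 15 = (u - 5)*(u + 1)*(u + 3)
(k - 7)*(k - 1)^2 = k^3 - 9*k^2 + 15*k - 7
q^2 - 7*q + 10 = (q - 5)*(q - 2)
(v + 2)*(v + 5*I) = v^2 + 2*v + 5*I*v + 10*I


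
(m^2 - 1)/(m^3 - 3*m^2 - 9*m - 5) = (m - 1)/(m^2 - 4*m - 5)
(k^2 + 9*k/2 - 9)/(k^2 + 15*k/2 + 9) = (2*k - 3)/(2*k + 3)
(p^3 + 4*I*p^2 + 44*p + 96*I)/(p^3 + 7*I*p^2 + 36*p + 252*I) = (p^2 + 10*I*p - 16)/(p^2 + 13*I*p - 42)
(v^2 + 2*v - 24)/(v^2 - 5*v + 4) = (v + 6)/(v - 1)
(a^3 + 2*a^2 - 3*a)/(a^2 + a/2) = 2*(a^2 + 2*a - 3)/(2*a + 1)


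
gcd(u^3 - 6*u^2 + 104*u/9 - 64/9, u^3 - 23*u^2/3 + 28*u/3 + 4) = u - 2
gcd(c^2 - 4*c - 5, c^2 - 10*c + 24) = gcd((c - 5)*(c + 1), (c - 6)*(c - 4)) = 1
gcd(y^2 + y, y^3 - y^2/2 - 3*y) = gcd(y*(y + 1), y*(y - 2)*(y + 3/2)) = y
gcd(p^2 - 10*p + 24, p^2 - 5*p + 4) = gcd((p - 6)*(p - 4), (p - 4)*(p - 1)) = p - 4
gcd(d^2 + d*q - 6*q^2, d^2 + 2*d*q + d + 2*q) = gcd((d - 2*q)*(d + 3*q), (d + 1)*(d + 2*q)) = 1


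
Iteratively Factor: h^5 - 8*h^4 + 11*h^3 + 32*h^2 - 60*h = (h - 2)*(h^4 - 6*h^3 - h^2 + 30*h) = (h - 5)*(h - 2)*(h^3 - h^2 - 6*h) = (h - 5)*(h - 2)*(h + 2)*(h^2 - 3*h) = (h - 5)*(h - 3)*(h - 2)*(h + 2)*(h)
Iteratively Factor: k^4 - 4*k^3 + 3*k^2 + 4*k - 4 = (k + 1)*(k^3 - 5*k^2 + 8*k - 4) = (k - 1)*(k + 1)*(k^2 - 4*k + 4) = (k - 2)*(k - 1)*(k + 1)*(k - 2)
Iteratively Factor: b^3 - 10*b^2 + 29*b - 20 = (b - 4)*(b^2 - 6*b + 5) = (b - 5)*(b - 4)*(b - 1)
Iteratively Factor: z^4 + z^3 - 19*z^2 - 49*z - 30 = (z - 5)*(z^3 + 6*z^2 + 11*z + 6) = (z - 5)*(z + 2)*(z^2 + 4*z + 3) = (z - 5)*(z + 2)*(z + 3)*(z + 1)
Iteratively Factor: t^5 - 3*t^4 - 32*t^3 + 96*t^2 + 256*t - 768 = (t - 3)*(t^4 - 32*t^2 + 256) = (t - 4)*(t - 3)*(t^3 + 4*t^2 - 16*t - 64) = (t - 4)^2*(t - 3)*(t^2 + 8*t + 16) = (t - 4)^2*(t - 3)*(t + 4)*(t + 4)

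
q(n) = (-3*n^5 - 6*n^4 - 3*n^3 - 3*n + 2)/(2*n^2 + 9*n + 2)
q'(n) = (-4*n - 9)*(-3*n^5 - 6*n^4 - 3*n^3 - 3*n + 2)/(2*n^2 + 9*n + 2)^2 + (-15*n^4 - 24*n^3 - 9*n^2 - 3)/(2*n^2 + 9*n + 2) = 2*(-9*n^6 - 66*n^5 - 99*n^4 - 51*n^3 - 6*n^2 - 4*n - 12)/(4*n^4 + 36*n^3 + 89*n^2 + 36*n + 4)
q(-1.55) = -1.40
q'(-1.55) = 2.51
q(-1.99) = -3.90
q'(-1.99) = 10.10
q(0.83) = -0.57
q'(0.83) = -2.12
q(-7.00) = 1001.81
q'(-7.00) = -248.45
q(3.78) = -57.46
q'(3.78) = -48.06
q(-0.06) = 1.49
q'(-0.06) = -10.94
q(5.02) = -141.08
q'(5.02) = -89.05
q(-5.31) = 788.67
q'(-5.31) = 100.41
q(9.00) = -892.76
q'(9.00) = -312.12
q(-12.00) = 3446.71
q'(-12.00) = -749.70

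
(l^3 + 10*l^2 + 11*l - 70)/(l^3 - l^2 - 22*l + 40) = (l + 7)/(l - 4)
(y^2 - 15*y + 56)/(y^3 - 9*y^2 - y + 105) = (y - 8)/(y^2 - 2*y - 15)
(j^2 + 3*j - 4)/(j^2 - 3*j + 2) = (j + 4)/(j - 2)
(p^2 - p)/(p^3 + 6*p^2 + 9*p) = (p - 1)/(p^2 + 6*p + 9)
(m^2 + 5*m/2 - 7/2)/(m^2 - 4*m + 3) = (m + 7/2)/(m - 3)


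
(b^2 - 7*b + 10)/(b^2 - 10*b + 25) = (b - 2)/(b - 5)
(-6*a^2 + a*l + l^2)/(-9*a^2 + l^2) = (2*a - l)/(3*a - l)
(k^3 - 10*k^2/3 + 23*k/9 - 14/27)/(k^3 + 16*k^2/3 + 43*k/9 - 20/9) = (9*k^2 - 27*k + 14)/(3*(3*k^2 + 17*k + 20))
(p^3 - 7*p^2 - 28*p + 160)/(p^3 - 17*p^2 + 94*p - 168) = (p^2 - 3*p - 40)/(p^2 - 13*p + 42)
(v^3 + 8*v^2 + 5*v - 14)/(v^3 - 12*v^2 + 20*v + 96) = (v^2 + 6*v - 7)/(v^2 - 14*v + 48)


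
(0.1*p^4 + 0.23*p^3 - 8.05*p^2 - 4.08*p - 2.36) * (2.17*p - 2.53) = 0.217*p^5 + 0.2461*p^4 - 18.0504*p^3 + 11.5129*p^2 + 5.2012*p + 5.9708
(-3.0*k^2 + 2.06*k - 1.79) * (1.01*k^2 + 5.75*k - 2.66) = -3.03*k^4 - 15.1694*k^3 + 18.0171*k^2 - 15.7721*k + 4.7614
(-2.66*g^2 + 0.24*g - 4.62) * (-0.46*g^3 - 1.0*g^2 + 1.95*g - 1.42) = 1.2236*g^5 + 2.5496*g^4 - 3.3018*g^3 + 8.8652*g^2 - 9.3498*g + 6.5604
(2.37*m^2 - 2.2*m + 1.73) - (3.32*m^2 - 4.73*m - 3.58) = -0.95*m^2 + 2.53*m + 5.31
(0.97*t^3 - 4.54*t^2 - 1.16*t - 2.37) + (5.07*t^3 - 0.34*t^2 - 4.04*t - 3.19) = 6.04*t^3 - 4.88*t^2 - 5.2*t - 5.56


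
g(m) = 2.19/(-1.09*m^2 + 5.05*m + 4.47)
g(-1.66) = -0.32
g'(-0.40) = -2.50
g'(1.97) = -0.02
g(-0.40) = 0.96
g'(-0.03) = -0.60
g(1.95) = 0.22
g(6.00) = -0.49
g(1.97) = 0.21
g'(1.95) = -0.02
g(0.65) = 0.30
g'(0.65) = -0.15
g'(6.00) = 0.88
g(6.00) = -0.49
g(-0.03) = 0.51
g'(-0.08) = -0.69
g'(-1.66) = -0.40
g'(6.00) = 0.88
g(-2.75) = -0.12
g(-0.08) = 0.54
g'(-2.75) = -0.08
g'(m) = 2.19*(2.18*m - 5.05)/(-1.09*m^2 + 5.05*m + 4.47)^2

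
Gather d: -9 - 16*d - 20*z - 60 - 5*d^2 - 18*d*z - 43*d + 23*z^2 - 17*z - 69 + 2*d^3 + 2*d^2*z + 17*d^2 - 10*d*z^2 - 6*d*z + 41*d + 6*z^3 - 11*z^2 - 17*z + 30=2*d^3 + d^2*(2*z + 12) + d*(-10*z^2 - 24*z - 18) + 6*z^3 + 12*z^2 - 54*z - 108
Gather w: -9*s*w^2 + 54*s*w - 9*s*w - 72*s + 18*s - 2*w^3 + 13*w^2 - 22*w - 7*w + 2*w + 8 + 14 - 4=-54*s - 2*w^3 + w^2*(13 - 9*s) + w*(45*s - 27) + 18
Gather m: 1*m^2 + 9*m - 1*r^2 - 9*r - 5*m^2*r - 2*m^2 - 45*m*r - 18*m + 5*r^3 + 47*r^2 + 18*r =m^2*(-5*r - 1) + m*(-45*r - 9) + 5*r^3 + 46*r^2 + 9*r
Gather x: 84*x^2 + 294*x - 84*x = 84*x^2 + 210*x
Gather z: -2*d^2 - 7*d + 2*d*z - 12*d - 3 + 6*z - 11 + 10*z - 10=-2*d^2 - 19*d + z*(2*d + 16) - 24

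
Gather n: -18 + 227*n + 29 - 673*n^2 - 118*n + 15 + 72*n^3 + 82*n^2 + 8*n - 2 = 72*n^3 - 591*n^2 + 117*n + 24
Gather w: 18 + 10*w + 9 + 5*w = 15*w + 27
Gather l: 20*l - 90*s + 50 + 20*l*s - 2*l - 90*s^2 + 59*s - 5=l*(20*s + 18) - 90*s^2 - 31*s + 45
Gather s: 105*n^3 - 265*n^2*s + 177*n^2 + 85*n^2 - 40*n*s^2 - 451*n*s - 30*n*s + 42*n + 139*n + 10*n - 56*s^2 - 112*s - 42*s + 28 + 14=105*n^3 + 262*n^2 + 191*n + s^2*(-40*n - 56) + s*(-265*n^2 - 481*n - 154) + 42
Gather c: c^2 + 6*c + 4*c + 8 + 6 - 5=c^2 + 10*c + 9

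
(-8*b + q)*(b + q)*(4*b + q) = -32*b^3 - 36*b^2*q - 3*b*q^2 + q^3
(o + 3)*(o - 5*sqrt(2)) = o^2 - 5*sqrt(2)*o + 3*o - 15*sqrt(2)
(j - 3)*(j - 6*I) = j^2 - 3*j - 6*I*j + 18*I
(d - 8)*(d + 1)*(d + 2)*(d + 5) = d^4 - 47*d^2 - 126*d - 80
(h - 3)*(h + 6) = h^2 + 3*h - 18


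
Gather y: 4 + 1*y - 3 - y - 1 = 0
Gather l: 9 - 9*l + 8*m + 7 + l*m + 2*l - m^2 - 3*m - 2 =l*(m - 7) - m^2 + 5*m + 14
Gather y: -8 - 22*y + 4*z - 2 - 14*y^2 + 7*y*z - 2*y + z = -14*y^2 + y*(7*z - 24) + 5*z - 10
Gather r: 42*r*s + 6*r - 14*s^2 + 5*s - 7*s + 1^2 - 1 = r*(42*s + 6) - 14*s^2 - 2*s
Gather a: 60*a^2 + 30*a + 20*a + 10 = 60*a^2 + 50*a + 10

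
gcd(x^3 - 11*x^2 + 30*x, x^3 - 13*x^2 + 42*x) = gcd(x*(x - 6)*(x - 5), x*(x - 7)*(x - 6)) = x^2 - 6*x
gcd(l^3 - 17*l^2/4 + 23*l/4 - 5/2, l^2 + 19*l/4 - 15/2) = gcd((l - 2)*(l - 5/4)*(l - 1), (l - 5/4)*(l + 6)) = l - 5/4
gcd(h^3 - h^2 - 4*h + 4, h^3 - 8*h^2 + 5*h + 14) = h - 2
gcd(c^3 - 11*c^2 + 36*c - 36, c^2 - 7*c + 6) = c - 6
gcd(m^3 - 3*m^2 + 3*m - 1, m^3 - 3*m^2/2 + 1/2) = m^2 - 2*m + 1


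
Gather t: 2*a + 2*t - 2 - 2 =2*a + 2*t - 4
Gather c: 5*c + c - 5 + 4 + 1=6*c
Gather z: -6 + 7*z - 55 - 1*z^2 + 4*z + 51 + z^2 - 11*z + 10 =0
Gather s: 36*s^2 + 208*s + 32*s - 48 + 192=36*s^2 + 240*s + 144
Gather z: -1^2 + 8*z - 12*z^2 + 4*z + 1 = -12*z^2 + 12*z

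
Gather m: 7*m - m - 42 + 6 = 6*m - 36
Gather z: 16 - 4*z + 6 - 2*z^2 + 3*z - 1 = -2*z^2 - z + 21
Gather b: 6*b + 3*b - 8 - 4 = 9*b - 12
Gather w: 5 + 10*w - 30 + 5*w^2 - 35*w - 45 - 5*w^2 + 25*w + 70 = 0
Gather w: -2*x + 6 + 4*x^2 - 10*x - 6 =4*x^2 - 12*x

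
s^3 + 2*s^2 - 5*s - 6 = (s - 2)*(s + 1)*(s + 3)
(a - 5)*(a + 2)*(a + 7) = a^3 + 4*a^2 - 31*a - 70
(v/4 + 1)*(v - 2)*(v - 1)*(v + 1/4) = v^4/4 + 5*v^3/16 - 39*v^2/16 + 11*v/8 + 1/2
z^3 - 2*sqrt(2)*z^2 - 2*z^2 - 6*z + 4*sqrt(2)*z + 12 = (z - 2)*(z - 3*sqrt(2))*(z + sqrt(2))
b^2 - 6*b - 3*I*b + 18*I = (b - 6)*(b - 3*I)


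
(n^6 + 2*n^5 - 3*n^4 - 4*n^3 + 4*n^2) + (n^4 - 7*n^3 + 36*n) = n^6 + 2*n^5 - 2*n^4 - 11*n^3 + 4*n^2 + 36*n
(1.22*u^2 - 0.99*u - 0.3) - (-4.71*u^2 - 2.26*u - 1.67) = 5.93*u^2 + 1.27*u + 1.37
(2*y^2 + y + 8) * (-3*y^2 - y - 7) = -6*y^4 - 5*y^3 - 39*y^2 - 15*y - 56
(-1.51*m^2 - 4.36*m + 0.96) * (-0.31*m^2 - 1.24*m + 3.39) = 0.4681*m^4 + 3.224*m^3 - 0.0100999999999996*m^2 - 15.9708*m + 3.2544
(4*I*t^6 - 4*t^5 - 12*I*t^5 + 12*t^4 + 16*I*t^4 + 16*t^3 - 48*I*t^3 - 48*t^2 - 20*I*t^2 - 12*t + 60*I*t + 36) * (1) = 4*I*t^6 - 4*t^5 - 12*I*t^5 + 12*t^4 + 16*I*t^4 + 16*t^3 - 48*I*t^3 - 48*t^2 - 20*I*t^2 - 12*t + 60*I*t + 36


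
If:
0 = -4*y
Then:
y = 0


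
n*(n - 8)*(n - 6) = n^3 - 14*n^2 + 48*n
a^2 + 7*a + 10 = (a + 2)*(a + 5)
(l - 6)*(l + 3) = l^2 - 3*l - 18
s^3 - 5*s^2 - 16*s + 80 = (s - 5)*(s - 4)*(s + 4)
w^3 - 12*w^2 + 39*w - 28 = (w - 7)*(w - 4)*(w - 1)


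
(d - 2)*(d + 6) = d^2 + 4*d - 12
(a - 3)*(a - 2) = a^2 - 5*a + 6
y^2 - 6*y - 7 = (y - 7)*(y + 1)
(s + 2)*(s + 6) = s^2 + 8*s + 12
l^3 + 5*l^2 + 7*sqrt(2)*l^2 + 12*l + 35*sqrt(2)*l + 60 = (l + 5)*(l + sqrt(2))*(l + 6*sqrt(2))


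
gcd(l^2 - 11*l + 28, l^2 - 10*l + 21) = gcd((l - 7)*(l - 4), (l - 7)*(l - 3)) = l - 7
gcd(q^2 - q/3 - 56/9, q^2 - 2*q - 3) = 1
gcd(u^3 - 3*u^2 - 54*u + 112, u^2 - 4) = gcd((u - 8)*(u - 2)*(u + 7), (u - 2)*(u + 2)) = u - 2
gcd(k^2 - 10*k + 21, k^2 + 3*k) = 1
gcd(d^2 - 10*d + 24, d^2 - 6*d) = d - 6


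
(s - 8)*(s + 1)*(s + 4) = s^3 - 3*s^2 - 36*s - 32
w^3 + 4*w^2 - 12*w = w*(w - 2)*(w + 6)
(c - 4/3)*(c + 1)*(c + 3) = c^3 + 8*c^2/3 - 7*c/3 - 4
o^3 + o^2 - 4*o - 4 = (o - 2)*(o + 1)*(o + 2)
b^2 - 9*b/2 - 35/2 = (b - 7)*(b + 5/2)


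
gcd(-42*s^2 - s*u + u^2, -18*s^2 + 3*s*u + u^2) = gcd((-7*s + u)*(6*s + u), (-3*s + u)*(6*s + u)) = 6*s + u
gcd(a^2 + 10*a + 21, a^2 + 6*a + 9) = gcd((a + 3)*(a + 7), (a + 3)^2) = a + 3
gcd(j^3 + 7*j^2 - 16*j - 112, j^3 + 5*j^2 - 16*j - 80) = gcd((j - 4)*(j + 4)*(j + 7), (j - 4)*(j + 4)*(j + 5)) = j^2 - 16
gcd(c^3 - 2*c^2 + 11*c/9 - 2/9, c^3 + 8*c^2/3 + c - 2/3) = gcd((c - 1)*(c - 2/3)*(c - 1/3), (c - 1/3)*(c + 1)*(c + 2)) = c - 1/3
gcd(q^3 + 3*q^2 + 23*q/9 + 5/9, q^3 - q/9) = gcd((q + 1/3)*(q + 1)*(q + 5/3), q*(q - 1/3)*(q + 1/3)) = q + 1/3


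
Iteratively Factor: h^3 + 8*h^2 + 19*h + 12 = (h + 4)*(h^2 + 4*h + 3) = (h + 1)*(h + 4)*(h + 3)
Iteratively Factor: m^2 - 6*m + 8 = (m - 4)*(m - 2)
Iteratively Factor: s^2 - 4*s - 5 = (s + 1)*(s - 5)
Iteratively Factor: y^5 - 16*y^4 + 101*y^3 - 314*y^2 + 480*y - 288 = (y - 4)*(y^4 - 12*y^3 + 53*y^2 - 102*y + 72) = (y - 4)*(y - 3)*(y^3 - 9*y^2 + 26*y - 24) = (y - 4)^2*(y - 3)*(y^2 - 5*y + 6) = (y - 4)^2*(y - 3)*(y - 2)*(y - 3)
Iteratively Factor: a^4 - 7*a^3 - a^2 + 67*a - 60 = (a - 1)*(a^3 - 6*a^2 - 7*a + 60) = (a - 1)*(a + 3)*(a^2 - 9*a + 20) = (a - 5)*(a - 1)*(a + 3)*(a - 4)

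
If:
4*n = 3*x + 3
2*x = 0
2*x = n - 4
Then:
No Solution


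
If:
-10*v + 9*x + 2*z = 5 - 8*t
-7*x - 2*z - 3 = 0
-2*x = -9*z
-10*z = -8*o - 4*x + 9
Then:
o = 651/536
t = 5*v/4 + 295/268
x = -27/67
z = -6/67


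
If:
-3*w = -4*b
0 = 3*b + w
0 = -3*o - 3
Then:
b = 0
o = -1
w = 0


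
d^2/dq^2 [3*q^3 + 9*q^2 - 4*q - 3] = 18*q + 18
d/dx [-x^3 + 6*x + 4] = 6 - 3*x^2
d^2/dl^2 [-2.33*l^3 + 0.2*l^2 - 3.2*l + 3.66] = 0.4 - 13.98*l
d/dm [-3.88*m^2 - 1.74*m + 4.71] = -7.76*m - 1.74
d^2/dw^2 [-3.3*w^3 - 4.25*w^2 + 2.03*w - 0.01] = -19.8*w - 8.5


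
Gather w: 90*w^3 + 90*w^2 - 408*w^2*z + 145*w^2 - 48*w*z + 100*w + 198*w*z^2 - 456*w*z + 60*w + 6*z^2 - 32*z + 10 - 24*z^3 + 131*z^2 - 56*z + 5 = 90*w^3 + w^2*(235 - 408*z) + w*(198*z^2 - 504*z + 160) - 24*z^3 + 137*z^2 - 88*z + 15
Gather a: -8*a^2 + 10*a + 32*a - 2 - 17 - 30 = -8*a^2 + 42*a - 49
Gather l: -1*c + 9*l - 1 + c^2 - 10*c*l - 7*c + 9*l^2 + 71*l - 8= c^2 - 8*c + 9*l^2 + l*(80 - 10*c) - 9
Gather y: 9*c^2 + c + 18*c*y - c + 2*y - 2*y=9*c^2 + 18*c*y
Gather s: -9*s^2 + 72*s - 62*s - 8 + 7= -9*s^2 + 10*s - 1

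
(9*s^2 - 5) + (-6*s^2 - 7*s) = 3*s^2 - 7*s - 5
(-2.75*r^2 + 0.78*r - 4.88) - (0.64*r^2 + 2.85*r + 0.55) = -3.39*r^2 - 2.07*r - 5.43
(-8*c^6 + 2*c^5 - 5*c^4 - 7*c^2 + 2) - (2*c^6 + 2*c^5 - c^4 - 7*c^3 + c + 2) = -10*c^6 - 4*c^4 + 7*c^3 - 7*c^2 - c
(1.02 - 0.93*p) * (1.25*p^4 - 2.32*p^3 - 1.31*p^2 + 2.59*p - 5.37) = -1.1625*p^5 + 3.4326*p^4 - 1.1481*p^3 - 3.7449*p^2 + 7.6359*p - 5.4774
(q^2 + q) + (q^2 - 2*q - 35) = 2*q^2 - q - 35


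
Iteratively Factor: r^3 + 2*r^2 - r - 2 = (r - 1)*(r^2 + 3*r + 2) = (r - 1)*(r + 1)*(r + 2)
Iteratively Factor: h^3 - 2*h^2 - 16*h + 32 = (h - 2)*(h^2 - 16) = (h - 4)*(h - 2)*(h + 4)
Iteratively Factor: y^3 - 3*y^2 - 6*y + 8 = (y - 4)*(y^2 + y - 2) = (y - 4)*(y + 2)*(y - 1)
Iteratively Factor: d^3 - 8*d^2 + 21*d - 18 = (d - 2)*(d^2 - 6*d + 9) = (d - 3)*(d - 2)*(d - 3)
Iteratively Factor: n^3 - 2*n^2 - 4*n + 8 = (n + 2)*(n^2 - 4*n + 4) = (n - 2)*(n + 2)*(n - 2)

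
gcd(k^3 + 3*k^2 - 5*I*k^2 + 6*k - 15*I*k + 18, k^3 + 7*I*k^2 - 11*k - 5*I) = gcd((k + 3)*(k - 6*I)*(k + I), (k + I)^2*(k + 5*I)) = k + I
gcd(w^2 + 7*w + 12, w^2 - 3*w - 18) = w + 3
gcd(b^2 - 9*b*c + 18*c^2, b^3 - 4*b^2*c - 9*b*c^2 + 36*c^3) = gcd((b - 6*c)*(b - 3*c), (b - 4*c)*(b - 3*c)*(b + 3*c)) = b - 3*c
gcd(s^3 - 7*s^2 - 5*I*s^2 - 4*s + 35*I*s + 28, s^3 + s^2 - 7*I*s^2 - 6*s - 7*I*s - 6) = s - I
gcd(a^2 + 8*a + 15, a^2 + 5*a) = a + 5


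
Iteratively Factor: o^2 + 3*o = (o)*(o + 3)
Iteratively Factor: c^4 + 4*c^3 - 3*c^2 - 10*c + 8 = (c - 1)*(c^3 + 5*c^2 + 2*c - 8) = (c - 1)^2*(c^2 + 6*c + 8) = (c - 1)^2*(c + 2)*(c + 4)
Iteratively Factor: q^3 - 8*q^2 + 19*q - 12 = (q - 3)*(q^2 - 5*q + 4) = (q - 3)*(q - 1)*(q - 4)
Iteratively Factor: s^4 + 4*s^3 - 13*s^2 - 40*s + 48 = (s - 1)*(s^3 + 5*s^2 - 8*s - 48) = (s - 1)*(s + 4)*(s^2 + s - 12) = (s - 1)*(s + 4)^2*(s - 3)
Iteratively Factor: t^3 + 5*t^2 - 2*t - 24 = (t - 2)*(t^2 + 7*t + 12) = (t - 2)*(t + 4)*(t + 3)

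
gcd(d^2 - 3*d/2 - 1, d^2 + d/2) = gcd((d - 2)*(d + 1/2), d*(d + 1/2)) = d + 1/2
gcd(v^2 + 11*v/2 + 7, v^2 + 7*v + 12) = 1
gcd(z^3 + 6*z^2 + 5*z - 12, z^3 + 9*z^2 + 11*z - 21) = z^2 + 2*z - 3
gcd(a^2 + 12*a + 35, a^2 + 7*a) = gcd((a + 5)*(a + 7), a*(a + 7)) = a + 7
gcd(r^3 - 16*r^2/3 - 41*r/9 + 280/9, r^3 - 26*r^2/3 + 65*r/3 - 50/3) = r - 5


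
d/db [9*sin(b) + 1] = 9*cos(b)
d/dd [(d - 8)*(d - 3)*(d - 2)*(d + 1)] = 4*d^3 - 36*d^2 + 66*d - 2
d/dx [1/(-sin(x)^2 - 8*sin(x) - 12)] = 2*(sin(x) + 4)*cos(x)/(sin(x)^2 + 8*sin(x) + 12)^2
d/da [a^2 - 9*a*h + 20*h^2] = 2*a - 9*h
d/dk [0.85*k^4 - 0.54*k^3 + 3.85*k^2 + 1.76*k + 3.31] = 3.4*k^3 - 1.62*k^2 + 7.7*k + 1.76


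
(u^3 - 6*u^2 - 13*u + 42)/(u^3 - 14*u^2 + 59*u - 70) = (u + 3)/(u - 5)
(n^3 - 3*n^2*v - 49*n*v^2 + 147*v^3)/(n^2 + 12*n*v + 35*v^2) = (n^2 - 10*n*v + 21*v^2)/(n + 5*v)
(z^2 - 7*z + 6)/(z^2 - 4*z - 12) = (z - 1)/(z + 2)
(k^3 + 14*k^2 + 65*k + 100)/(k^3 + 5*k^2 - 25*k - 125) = (k + 4)/(k - 5)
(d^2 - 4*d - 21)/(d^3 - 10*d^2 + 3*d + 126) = 1/(d - 6)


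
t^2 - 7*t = t*(t - 7)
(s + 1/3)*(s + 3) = s^2 + 10*s/3 + 1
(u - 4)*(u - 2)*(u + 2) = u^3 - 4*u^2 - 4*u + 16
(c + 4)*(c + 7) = c^2 + 11*c + 28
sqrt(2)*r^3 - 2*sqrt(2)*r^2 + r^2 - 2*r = r*(r - 2)*(sqrt(2)*r + 1)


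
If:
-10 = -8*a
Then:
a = 5/4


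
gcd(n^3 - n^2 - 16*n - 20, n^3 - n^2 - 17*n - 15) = n - 5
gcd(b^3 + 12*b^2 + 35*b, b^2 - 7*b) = b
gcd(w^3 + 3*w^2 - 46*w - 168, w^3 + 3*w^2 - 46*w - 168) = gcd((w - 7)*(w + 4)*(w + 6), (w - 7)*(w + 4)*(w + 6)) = w^3 + 3*w^2 - 46*w - 168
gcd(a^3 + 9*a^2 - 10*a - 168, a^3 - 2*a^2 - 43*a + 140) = a^2 + 3*a - 28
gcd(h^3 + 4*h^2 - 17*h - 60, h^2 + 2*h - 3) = h + 3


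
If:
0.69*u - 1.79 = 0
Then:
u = 2.59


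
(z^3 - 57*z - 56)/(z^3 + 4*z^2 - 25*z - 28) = (z - 8)/(z - 4)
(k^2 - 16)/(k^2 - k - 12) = (k + 4)/(k + 3)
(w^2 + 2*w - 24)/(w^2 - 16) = (w + 6)/(w + 4)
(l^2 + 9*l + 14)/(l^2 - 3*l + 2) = (l^2 + 9*l + 14)/(l^2 - 3*l + 2)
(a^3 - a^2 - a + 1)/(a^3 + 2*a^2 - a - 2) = (a - 1)/(a + 2)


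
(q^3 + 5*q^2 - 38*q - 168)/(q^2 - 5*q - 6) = (q^2 + 11*q + 28)/(q + 1)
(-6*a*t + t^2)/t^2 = (-6*a + t)/t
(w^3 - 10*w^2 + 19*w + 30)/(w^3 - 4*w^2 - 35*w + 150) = (w^2 - 5*w - 6)/(w^2 + w - 30)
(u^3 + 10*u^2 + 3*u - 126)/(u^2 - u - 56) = (u^2 + 3*u - 18)/(u - 8)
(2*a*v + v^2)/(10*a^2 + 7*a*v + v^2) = v/(5*a + v)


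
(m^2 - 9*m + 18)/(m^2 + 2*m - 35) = (m^2 - 9*m + 18)/(m^2 + 2*m - 35)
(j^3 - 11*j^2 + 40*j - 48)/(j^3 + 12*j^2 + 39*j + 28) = (j^3 - 11*j^2 + 40*j - 48)/(j^3 + 12*j^2 + 39*j + 28)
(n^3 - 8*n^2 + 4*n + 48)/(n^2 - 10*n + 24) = n + 2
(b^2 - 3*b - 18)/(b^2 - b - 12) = (b - 6)/(b - 4)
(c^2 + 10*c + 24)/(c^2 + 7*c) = (c^2 + 10*c + 24)/(c*(c + 7))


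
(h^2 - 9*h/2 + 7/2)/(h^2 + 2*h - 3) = (h - 7/2)/(h + 3)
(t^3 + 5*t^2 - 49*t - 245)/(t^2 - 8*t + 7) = (t^2 + 12*t + 35)/(t - 1)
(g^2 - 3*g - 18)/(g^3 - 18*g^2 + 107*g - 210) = (g + 3)/(g^2 - 12*g + 35)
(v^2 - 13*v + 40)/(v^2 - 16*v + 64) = (v - 5)/(v - 8)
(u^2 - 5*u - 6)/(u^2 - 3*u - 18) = (u + 1)/(u + 3)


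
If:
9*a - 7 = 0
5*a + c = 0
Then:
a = 7/9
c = -35/9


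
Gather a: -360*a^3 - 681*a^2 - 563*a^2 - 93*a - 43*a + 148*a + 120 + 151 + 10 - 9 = -360*a^3 - 1244*a^2 + 12*a + 272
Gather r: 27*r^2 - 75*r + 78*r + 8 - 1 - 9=27*r^2 + 3*r - 2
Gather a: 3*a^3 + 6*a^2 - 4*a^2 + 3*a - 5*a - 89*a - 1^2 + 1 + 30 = 3*a^3 + 2*a^2 - 91*a + 30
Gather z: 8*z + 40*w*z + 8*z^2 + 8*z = 8*z^2 + z*(40*w + 16)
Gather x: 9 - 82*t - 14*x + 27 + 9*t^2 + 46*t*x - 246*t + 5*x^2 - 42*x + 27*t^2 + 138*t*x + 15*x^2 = 36*t^2 - 328*t + 20*x^2 + x*(184*t - 56) + 36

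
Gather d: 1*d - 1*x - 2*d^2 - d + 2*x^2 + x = -2*d^2 + 2*x^2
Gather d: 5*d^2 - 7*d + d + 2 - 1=5*d^2 - 6*d + 1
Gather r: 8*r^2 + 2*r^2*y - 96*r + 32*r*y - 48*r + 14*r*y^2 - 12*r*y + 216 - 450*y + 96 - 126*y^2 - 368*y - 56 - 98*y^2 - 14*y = r^2*(2*y + 8) + r*(14*y^2 + 20*y - 144) - 224*y^2 - 832*y + 256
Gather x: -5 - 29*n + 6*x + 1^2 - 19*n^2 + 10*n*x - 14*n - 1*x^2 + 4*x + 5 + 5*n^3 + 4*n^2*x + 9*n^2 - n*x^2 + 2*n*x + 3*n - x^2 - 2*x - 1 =5*n^3 - 10*n^2 - 40*n + x^2*(-n - 2) + x*(4*n^2 + 12*n + 8)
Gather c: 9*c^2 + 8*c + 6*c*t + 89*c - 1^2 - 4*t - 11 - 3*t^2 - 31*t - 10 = 9*c^2 + c*(6*t + 97) - 3*t^2 - 35*t - 22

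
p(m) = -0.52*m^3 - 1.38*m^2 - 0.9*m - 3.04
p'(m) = -1.56*m^2 - 2.76*m - 0.9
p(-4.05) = 12.51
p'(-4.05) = -15.31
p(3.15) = -35.82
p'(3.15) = -25.07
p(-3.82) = 9.25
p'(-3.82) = -13.12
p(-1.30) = -3.06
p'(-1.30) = 0.05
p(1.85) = -12.72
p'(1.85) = -11.35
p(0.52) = -3.95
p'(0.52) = -2.76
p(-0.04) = -3.01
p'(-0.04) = -0.79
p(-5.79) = 56.84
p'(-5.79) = -37.22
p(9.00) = -502.00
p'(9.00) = -152.10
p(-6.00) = 65.00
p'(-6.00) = -40.50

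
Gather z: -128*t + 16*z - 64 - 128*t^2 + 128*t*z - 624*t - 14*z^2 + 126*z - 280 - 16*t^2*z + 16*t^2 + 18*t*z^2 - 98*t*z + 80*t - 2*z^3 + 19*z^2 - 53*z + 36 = -112*t^2 - 672*t - 2*z^3 + z^2*(18*t + 5) + z*(-16*t^2 + 30*t + 89) - 308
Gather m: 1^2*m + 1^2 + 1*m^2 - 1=m^2 + m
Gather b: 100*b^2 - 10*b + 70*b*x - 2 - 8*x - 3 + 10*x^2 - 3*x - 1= 100*b^2 + b*(70*x - 10) + 10*x^2 - 11*x - 6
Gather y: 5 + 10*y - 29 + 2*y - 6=12*y - 30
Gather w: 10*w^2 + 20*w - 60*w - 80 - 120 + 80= 10*w^2 - 40*w - 120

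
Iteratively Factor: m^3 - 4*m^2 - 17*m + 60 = (m + 4)*(m^2 - 8*m + 15) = (m - 5)*(m + 4)*(m - 3)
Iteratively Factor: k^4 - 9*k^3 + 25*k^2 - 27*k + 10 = (k - 2)*(k^3 - 7*k^2 + 11*k - 5) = (k - 2)*(k - 1)*(k^2 - 6*k + 5) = (k - 5)*(k - 2)*(k - 1)*(k - 1)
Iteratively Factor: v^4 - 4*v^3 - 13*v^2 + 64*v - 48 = (v - 3)*(v^3 - v^2 - 16*v + 16) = (v - 3)*(v + 4)*(v^2 - 5*v + 4) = (v - 3)*(v - 1)*(v + 4)*(v - 4)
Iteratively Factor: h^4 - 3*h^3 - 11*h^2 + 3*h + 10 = (h - 5)*(h^3 + 2*h^2 - h - 2) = (h - 5)*(h - 1)*(h^2 + 3*h + 2) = (h - 5)*(h - 1)*(h + 2)*(h + 1)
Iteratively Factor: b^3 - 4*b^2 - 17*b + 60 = (b + 4)*(b^2 - 8*b + 15) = (b - 5)*(b + 4)*(b - 3)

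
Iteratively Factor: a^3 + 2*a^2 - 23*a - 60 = (a + 4)*(a^2 - 2*a - 15) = (a - 5)*(a + 4)*(a + 3)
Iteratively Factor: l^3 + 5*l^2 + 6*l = (l)*(l^2 + 5*l + 6) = l*(l + 3)*(l + 2)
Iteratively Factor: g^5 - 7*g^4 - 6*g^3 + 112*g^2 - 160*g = (g + 4)*(g^4 - 11*g^3 + 38*g^2 - 40*g) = (g - 2)*(g + 4)*(g^3 - 9*g^2 + 20*g) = (g - 4)*(g - 2)*(g + 4)*(g^2 - 5*g) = (g - 5)*(g - 4)*(g - 2)*(g + 4)*(g)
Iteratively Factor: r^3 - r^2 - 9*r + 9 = (r + 3)*(r^2 - 4*r + 3) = (r - 3)*(r + 3)*(r - 1)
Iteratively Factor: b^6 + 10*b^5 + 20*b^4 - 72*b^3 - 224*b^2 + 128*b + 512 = (b + 4)*(b^5 + 6*b^4 - 4*b^3 - 56*b^2 + 128) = (b - 2)*(b + 4)*(b^4 + 8*b^3 + 12*b^2 - 32*b - 64) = (b - 2)^2*(b + 4)*(b^3 + 10*b^2 + 32*b + 32) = (b - 2)^2*(b + 4)^2*(b^2 + 6*b + 8) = (b - 2)^2*(b + 4)^3*(b + 2)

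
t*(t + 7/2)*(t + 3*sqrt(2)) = t^3 + 7*t^2/2 + 3*sqrt(2)*t^2 + 21*sqrt(2)*t/2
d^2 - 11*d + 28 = (d - 7)*(d - 4)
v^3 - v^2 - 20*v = v*(v - 5)*(v + 4)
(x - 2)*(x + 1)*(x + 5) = x^3 + 4*x^2 - 7*x - 10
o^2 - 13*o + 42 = (o - 7)*(o - 6)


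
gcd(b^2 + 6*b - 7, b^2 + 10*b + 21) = b + 7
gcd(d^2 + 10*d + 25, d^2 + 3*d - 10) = d + 5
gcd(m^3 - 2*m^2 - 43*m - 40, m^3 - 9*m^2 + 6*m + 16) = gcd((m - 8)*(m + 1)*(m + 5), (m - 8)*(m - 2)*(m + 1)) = m^2 - 7*m - 8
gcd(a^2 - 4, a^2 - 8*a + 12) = a - 2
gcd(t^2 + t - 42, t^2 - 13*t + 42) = t - 6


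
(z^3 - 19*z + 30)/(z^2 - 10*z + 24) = (z^3 - 19*z + 30)/(z^2 - 10*z + 24)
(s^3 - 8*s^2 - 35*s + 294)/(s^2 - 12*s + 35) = (s^2 - s - 42)/(s - 5)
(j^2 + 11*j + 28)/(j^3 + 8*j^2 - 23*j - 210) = (j + 4)/(j^2 + j - 30)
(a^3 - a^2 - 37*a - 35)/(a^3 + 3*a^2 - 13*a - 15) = (a - 7)/(a - 3)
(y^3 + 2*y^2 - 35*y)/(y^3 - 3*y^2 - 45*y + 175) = y/(y - 5)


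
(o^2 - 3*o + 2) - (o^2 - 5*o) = 2*o + 2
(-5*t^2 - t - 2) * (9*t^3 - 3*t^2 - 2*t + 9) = -45*t^5 + 6*t^4 - 5*t^3 - 37*t^2 - 5*t - 18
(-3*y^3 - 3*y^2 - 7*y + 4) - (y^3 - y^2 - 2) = -4*y^3 - 2*y^2 - 7*y + 6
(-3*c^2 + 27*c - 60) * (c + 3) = -3*c^3 + 18*c^2 + 21*c - 180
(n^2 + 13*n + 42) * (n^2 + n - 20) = n^4 + 14*n^3 + 35*n^2 - 218*n - 840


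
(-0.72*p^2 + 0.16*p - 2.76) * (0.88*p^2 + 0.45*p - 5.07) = -0.6336*p^4 - 0.1832*p^3 + 1.2936*p^2 - 2.0532*p + 13.9932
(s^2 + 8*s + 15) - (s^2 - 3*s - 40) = 11*s + 55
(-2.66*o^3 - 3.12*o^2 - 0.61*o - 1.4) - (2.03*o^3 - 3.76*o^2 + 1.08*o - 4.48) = -4.69*o^3 + 0.64*o^2 - 1.69*o + 3.08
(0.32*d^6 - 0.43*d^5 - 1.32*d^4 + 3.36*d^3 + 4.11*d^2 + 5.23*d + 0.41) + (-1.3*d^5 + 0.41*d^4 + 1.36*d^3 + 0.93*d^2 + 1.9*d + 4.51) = 0.32*d^6 - 1.73*d^5 - 0.91*d^4 + 4.72*d^3 + 5.04*d^2 + 7.13*d + 4.92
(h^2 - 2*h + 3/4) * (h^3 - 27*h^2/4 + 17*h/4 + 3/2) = h^5 - 35*h^4/4 + 37*h^3/2 - 193*h^2/16 + 3*h/16 + 9/8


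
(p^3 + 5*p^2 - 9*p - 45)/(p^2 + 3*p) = p + 2 - 15/p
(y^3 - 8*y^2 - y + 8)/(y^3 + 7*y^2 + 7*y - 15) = (y^2 - 7*y - 8)/(y^2 + 8*y + 15)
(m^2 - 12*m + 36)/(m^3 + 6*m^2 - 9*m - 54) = (m^2 - 12*m + 36)/(m^3 + 6*m^2 - 9*m - 54)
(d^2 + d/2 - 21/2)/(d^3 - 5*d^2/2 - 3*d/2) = (2*d + 7)/(d*(2*d + 1))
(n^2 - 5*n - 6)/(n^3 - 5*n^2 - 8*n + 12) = (n + 1)/(n^2 + n - 2)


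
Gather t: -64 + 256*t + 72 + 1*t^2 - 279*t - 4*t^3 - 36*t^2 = -4*t^3 - 35*t^2 - 23*t + 8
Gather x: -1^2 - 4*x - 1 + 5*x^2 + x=5*x^2 - 3*x - 2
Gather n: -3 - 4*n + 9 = 6 - 4*n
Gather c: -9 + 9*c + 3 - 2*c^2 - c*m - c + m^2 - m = -2*c^2 + c*(8 - m) + m^2 - m - 6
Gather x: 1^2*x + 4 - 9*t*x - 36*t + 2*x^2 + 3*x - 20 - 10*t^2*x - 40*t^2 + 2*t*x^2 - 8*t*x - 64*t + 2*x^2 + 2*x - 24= -40*t^2 - 100*t + x^2*(2*t + 4) + x*(-10*t^2 - 17*t + 6) - 40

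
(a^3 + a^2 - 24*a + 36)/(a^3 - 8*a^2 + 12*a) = (a^2 + 3*a - 18)/(a*(a - 6))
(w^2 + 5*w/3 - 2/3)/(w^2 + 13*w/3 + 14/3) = (3*w - 1)/(3*w + 7)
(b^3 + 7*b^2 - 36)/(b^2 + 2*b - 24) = (b^2 + b - 6)/(b - 4)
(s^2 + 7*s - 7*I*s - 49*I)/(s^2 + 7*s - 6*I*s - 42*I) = (s - 7*I)/(s - 6*I)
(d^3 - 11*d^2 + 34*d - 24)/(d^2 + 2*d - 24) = (d^2 - 7*d + 6)/(d + 6)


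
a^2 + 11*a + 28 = (a + 4)*(a + 7)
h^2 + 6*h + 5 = (h + 1)*(h + 5)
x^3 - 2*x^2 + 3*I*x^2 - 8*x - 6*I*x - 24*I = (x - 4)*(x + 2)*(x + 3*I)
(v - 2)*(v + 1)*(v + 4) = v^3 + 3*v^2 - 6*v - 8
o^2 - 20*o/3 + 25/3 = (o - 5)*(o - 5/3)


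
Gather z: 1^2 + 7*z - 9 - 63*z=-56*z - 8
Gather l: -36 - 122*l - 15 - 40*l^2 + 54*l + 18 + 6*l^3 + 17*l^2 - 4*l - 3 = 6*l^3 - 23*l^2 - 72*l - 36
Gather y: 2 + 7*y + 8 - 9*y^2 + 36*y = -9*y^2 + 43*y + 10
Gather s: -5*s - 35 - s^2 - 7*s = -s^2 - 12*s - 35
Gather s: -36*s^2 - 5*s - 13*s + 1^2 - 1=-36*s^2 - 18*s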